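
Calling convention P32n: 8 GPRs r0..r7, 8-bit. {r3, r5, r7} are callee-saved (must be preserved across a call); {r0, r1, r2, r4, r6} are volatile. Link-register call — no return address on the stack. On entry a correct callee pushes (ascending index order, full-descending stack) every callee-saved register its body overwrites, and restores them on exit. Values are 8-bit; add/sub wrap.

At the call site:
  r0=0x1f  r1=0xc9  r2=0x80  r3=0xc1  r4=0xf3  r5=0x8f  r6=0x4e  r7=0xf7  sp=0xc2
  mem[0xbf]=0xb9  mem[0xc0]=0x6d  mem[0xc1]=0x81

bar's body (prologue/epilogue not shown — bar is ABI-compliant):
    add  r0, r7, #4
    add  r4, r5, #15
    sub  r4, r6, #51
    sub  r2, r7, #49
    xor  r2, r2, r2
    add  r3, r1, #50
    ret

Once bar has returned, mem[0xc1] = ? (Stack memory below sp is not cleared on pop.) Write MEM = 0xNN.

prologue: push r3 → mem[0xc1]=0xc1, sp=0xc1
body[0] add  r0, r7, #4 → r0=0xfb
body[1] add  r4, r5, #15 → r4=0x9e
body[2] sub  r4, r6, #51 → r4=0x1b
body[3] sub  r2, r7, #49 → r2=0xc6
body[4] xor  r2, r2, r2 → r2=0x00
body[5] add  r3, r1, #50 → r3=0xfb
epilogue: pop r3=0xc1, sp=0xc2
prologue pushed ['r3'] at ['0xc1']

MEM = 0xc1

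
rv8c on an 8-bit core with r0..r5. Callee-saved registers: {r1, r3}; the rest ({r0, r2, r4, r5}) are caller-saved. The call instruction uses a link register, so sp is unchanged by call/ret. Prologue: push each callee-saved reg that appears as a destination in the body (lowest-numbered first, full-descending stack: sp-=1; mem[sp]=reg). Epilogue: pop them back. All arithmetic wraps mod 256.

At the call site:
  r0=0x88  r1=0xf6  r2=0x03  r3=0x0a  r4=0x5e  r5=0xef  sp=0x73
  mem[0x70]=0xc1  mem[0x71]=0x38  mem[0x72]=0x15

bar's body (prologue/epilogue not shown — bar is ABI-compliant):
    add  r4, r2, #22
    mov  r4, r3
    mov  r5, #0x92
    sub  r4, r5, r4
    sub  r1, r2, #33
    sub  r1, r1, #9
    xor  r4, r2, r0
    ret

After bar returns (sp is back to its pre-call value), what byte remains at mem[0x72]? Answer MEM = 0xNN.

prologue: push r1 → mem[0x72]=0xf6, sp=0x72
body[0] add  r4, r2, #22 → r4=0x19
body[1] mov  r4, r3 → r4=0x0a
body[2] mov  r5, #0x92 → r5=0x92
body[3] sub  r4, r5, r4 → r4=0x88
body[4] sub  r1, r2, #33 → r1=0xe2
body[5] sub  r1, r1, #9 → r1=0xd9
body[6] xor  r4, r2, r0 → r4=0x8b
epilogue: pop r1=0xf6, sp=0x73
prologue pushed ['r1'] at ['0x72']

MEM = 0xf6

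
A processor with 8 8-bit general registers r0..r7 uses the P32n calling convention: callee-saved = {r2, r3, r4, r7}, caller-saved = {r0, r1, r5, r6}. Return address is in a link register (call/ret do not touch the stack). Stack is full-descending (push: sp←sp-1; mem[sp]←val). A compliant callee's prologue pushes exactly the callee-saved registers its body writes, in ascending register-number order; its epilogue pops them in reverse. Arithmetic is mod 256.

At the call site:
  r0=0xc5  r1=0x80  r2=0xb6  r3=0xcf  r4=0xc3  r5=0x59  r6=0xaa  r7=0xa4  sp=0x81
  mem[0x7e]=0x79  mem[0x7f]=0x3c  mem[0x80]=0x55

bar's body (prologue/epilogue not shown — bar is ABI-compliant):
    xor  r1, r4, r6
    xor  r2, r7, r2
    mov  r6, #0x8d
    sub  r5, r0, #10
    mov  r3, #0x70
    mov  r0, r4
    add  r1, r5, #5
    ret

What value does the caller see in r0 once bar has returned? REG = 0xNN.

prologue: push r2 → mem[0x80]=0xb6, sp=0x80
prologue: push r3 → mem[0x7f]=0xcf, sp=0x7f
body[0] xor  r1, r4, r6 → r1=0x69
body[1] xor  r2, r7, r2 → r2=0x12
body[2] mov  r6, #0x8d → r6=0x8d
body[3] sub  r5, r0, #10 → r5=0xbb
body[4] mov  r3, #0x70 → r3=0x70
body[5] mov  r0, r4 → r0=0xc3
body[6] add  r1, r5, #5 → r1=0xc0
epilogue: pop r3=0xcf, sp=0x80
epilogue: pop r2=0xb6, sp=0x81
r0 is caller-saved → body value

REG = 0xc3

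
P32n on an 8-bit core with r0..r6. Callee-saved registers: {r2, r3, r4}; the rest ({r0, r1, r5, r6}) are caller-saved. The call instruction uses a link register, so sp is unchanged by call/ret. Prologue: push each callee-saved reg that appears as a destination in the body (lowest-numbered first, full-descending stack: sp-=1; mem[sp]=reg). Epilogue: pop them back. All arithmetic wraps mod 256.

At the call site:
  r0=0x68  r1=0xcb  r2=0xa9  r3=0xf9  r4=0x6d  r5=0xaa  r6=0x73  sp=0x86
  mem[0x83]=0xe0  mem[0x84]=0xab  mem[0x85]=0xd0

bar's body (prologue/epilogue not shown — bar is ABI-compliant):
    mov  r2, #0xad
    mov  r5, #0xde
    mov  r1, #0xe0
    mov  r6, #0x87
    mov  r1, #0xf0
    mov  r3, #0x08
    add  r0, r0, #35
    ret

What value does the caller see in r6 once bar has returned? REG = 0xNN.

REG = 0x87

prologue: push r2 -> mem[0x85]=0xa9, sp=0x85
prologue: push r3 -> mem[0x84]=0xf9, sp=0x84
body[0] mov  r2, #0xad -> r2=0xad
body[1] mov  r5, #0xde -> r5=0xde
body[2] mov  r1, #0xe0 -> r1=0xe0
body[3] mov  r6, #0x87 -> r6=0x87
body[4] mov  r1, #0xf0 -> r1=0xf0
body[5] mov  r3, #0x08 -> r3=0x08
body[6] add  r0, r0, #35 -> r0=0x8b
epilogue: pop r3=0xf9, sp=0x85
epilogue: pop r2=0xa9, sp=0x86
r6 is caller-saved -> body value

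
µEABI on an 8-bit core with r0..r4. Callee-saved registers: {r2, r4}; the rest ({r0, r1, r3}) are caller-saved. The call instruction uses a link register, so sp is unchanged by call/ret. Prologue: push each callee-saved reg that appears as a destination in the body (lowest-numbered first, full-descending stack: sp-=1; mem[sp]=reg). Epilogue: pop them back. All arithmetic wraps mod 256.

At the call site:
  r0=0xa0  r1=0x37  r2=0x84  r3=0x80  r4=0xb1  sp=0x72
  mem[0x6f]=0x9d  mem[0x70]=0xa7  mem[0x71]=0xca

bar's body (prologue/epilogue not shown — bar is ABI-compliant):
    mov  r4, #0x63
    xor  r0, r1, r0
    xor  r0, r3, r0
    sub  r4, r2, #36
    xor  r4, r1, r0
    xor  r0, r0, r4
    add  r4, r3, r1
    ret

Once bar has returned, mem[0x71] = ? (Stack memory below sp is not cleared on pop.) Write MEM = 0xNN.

prologue: push r4 → mem[0x71]=0xb1, sp=0x71
body[0] mov  r4, #0x63 → r4=0x63
body[1] xor  r0, r1, r0 → r0=0x97
body[2] xor  r0, r3, r0 → r0=0x17
body[3] sub  r4, r2, #36 → r4=0x60
body[4] xor  r4, r1, r0 → r4=0x20
body[5] xor  r0, r0, r4 → r0=0x37
body[6] add  r4, r3, r1 → r4=0xb7
epilogue: pop r4=0xb1, sp=0x72
prologue pushed ['r4'] at ['0x71']

MEM = 0xb1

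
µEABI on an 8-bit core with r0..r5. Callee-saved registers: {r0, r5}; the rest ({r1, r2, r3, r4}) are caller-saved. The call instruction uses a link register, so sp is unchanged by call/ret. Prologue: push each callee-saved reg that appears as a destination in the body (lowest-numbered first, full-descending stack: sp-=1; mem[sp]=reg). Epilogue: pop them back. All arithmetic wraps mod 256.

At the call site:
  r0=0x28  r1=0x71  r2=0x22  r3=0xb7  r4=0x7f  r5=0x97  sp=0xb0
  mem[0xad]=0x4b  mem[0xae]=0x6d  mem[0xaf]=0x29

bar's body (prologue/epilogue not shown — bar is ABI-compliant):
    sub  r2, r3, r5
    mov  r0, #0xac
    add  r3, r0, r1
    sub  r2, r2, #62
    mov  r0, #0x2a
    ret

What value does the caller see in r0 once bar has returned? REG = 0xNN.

REG = 0x28

prologue: push r0 → mem[0xaf]=0x28, sp=0xaf
body[0] sub  r2, r3, r5 → r2=0x20
body[1] mov  r0, #0xac → r0=0xac
body[2] add  r3, r0, r1 → r3=0x1d
body[3] sub  r2, r2, #62 → r2=0xe2
body[4] mov  r0, #0x2a → r0=0x2a
epilogue: pop r0=0x28, sp=0xb0
r0 is callee-saved → restored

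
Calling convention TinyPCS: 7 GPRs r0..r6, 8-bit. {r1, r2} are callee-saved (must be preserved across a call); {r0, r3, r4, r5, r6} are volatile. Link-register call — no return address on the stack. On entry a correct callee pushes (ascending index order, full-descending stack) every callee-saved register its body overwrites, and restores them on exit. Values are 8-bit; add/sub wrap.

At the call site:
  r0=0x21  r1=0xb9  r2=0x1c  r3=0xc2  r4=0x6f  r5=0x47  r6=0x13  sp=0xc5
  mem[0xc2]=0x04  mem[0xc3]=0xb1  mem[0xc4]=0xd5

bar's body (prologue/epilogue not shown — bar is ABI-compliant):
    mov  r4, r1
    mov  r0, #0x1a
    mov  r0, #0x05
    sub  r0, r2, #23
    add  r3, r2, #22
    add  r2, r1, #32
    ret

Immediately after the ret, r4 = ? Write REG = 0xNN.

prologue: push r2 -> mem[0xc4]=0x1c, sp=0xc4
body[0] mov  r4, r1 -> r4=0xb9
body[1] mov  r0, #0x1a -> r0=0x1a
body[2] mov  r0, #0x05 -> r0=0x05
body[3] sub  r0, r2, #23 -> r0=0x05
body[4] add  r3, r2, #22 -> r3=0x32
body[5] add  r2, r1, #32 -> r2=0xd9
epilogue: pop r2=0x1c, sp=0xc5
r4 is caller-saved -> body value

REG = 0xb9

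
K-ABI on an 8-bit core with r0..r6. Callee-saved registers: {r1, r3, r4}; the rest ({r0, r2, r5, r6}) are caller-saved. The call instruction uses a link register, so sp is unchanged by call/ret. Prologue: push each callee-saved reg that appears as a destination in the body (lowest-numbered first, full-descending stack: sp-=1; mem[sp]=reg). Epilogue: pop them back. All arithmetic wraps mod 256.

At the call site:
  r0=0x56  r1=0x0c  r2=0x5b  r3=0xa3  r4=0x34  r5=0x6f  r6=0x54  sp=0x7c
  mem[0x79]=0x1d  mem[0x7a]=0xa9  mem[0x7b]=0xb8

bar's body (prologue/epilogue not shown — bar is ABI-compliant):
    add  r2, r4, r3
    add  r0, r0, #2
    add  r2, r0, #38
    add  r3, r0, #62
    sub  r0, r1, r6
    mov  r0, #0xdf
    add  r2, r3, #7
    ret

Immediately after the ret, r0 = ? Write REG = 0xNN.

REG = 0xdf

prologue: push r3 → mem[0x7b]=0xa3, sp=0x7b
body[0] add  r2, r4, r3 → r2=0xd7
body[1] add  r0, r0, #2 → r0=0x58
body[2] add  r2, r0, #38 → r2=0x7e
body[3] add  r3, r0, #62 → r3=0x96
body[4] sub  r0, r1, r6 → r0=0xb8
body[5] mov  r0, #0xdf → r0=0xdf
body[6] add  r2, r3, #7 → r2=0x9d
epilogue: pop r3=0xa3, sp=0x7c
r0 is caller-saved → body value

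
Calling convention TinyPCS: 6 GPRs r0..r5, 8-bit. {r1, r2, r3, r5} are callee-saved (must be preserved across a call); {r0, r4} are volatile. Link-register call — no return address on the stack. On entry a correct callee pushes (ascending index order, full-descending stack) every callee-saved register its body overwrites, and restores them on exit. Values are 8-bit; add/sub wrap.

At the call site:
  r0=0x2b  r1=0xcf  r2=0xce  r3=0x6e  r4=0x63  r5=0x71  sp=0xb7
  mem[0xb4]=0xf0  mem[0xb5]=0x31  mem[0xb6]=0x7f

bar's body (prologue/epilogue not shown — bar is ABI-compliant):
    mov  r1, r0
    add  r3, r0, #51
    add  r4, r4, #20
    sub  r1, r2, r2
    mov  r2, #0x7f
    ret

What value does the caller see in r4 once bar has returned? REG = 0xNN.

REG = 0x77

prologue: push r1 -> mem[0xb6]=0xcf, sp=0xb6
prologue: push r2 -> mem[0xb5]=0xce, sp=0xb5
prologue: push r3 -> mem[0xb4]=0x6e, sp=0xb4
body[0] mov  r1, r0 -> r1=0x2b
body[1] add  r3, r0, #51 -> r3=0x5e
body[2] add  r4, r4, #20 -> r4=0x77
body[3] sub  r1, r2, r2 -> r1=0x00
body[4] mov  r2, #0x7f -> r2=0x7f
epilogue: pop r3=0x6e, sp=0xb5
epilogue: pop r2=0xce, sp=0xb6
epilogue: pop r1=0xcf, sp=0xb7
r4 is caller-saved -> body value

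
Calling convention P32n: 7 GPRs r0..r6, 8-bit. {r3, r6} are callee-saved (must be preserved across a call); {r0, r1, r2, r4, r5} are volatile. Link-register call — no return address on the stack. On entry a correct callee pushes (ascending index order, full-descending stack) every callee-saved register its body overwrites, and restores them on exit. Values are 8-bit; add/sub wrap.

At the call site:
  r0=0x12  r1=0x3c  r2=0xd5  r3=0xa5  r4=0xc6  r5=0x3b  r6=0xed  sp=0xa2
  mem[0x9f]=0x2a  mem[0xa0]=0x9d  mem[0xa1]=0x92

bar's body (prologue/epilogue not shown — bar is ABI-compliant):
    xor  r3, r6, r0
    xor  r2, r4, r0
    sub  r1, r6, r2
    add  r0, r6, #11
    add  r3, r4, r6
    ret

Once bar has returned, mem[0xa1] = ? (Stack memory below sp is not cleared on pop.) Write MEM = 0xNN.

MEM = 0xa5

prologue: push r3 → mem[0xa1]=0xa5, sp=0xa1
body[0] xor  r3, r6, r0 → r3=0xff
body[1] xor  r2, r4, r0 → r2=0xd4
body[2] sub  r1, r6, r2 → r1=0x19
body[3] add  r0, r6, #11 → r0=0xf8
body[4] add  r3, r4, r6 → r3=0xb3
epilogue: pop r3=0xa5, sp=0xa2
prologue pushed ['r3'] at ['0xa1']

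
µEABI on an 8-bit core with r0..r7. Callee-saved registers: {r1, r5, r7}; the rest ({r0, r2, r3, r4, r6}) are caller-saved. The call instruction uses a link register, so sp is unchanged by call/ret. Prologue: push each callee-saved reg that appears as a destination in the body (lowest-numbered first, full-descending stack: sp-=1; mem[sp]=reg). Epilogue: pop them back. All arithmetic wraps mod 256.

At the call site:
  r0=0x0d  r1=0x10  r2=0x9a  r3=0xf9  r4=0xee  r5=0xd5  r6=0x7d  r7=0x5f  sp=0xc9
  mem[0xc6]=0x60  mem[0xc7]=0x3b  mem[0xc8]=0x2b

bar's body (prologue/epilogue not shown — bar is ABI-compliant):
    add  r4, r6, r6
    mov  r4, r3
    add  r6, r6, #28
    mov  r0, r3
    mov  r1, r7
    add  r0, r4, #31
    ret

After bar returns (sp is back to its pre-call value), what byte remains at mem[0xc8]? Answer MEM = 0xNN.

MEM = 0x10

prologue: push r1 → mem[0xc8]=0x10, sp=0xc8
body[0] add  r4, r6, r6 → r4=0xfa
body[1] mov  r4, r3 → r4=0xf9
body[2] add  r6, r6, #28 → r6=0x99
body[3] mov  r0, r3 → r0=0xf9
body[4] mov  r1, r7 → r1=0x5f
body[5] add  r0, r4, #31 → r0=0x18
epilogue: pop r1=0x10, sp=0xc9
prologue pushed ['r1'] at ['0xc8']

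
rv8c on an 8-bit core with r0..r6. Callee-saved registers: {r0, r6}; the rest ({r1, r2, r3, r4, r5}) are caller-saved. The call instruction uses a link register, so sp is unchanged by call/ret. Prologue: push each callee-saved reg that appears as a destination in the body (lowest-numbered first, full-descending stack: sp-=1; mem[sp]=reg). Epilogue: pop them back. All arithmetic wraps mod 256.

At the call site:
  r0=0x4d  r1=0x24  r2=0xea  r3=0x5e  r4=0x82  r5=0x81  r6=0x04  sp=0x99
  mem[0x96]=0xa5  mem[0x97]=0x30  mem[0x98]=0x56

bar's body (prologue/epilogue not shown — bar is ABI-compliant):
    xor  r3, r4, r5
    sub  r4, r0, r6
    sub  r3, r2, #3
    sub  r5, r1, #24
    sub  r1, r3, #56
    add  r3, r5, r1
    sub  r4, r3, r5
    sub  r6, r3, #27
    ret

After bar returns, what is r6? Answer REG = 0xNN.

prologue: push r6 -> mem[0x98]=0x04, sp=0x98
body[0] xor  r3, r4, r5 -> r3=0x03
body[1] sub  r4, r0, r6 -> r4=0x49
body[2] sub  r3, r2, #3 -> r3=0xe7
body[3] sub  r5, r1, #24 -> r5=0x0c
body[4] sub  r1, r3, #56 -> r1=0xaf
body[5] add  r3, r5, r1 -> r3=0xbb
body[6] sub  r4, r3, r5 -> r4=0xaf
body[7] sub  r6, r3, #27 -> r6=0xa0
epilogue: pop r6=0x04, sp=0x99
r6 is callee-saved -> restored

REG = 0x04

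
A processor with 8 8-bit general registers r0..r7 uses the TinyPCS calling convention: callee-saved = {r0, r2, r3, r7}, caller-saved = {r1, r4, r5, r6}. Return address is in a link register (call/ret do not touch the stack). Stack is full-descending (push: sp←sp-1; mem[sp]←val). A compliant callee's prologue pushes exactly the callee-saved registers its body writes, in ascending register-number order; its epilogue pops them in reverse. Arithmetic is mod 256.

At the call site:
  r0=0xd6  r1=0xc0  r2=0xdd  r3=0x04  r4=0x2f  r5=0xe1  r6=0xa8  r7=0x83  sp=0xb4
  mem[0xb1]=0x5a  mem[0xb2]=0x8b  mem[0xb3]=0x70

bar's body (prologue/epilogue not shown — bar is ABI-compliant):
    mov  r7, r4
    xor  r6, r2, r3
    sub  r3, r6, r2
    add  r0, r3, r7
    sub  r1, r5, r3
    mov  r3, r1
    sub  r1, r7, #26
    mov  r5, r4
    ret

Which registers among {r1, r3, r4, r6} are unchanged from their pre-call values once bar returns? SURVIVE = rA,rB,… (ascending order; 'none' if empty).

SURVIVE = r3,r4

prologue: push r0 -> mem[0xb3]=0xd6, sp=0xb3
prologue: push r3 -> mem[0xb2]=0x04, sp=0xb2
prologue: push r7 -> mem[0xb1]=0x83, sp=0xb1
body[0] mov  r7, r4 -> r7=0x2f
body[1] xor  r6, r2, r3 -> r6=0xd9
body[2] sub  r3, r6, r2 -> r3=0xfc
body[3] add  r0, r3, r7 -> r0=0x2b
body[4] sub  r1, r5, r3 -> r1=0xe5
body[5] mov  r3, r1 -> r3=0xe5
body[6] sub  r1, r7, #26 -> r1=0x15
body[7] mov  r5, r4 -> r5=0x2f
epilogue: pop r7=0x83, sp=0xb2
epilogue: pop r3=0x04, sp=0xb3
epilogue: pop r0=0xd6, sp=0xb4
r1: caller-saved, written=True
r3: callee-saved, written=True
r4: caller-saved, written=False
r6: caller-saved, written=True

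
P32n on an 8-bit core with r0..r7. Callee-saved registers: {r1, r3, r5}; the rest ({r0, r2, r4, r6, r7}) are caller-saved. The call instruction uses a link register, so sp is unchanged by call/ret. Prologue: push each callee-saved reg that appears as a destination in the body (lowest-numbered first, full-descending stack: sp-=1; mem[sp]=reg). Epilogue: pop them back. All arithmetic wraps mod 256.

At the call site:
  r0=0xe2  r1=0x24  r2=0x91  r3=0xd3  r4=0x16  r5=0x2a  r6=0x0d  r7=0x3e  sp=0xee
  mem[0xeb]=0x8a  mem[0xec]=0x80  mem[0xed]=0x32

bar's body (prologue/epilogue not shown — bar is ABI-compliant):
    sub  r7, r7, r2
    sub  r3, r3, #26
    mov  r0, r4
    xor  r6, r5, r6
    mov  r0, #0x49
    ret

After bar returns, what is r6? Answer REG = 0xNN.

prologue: push r3 → mem[0xed]=0xd3, sp=0xed
body[0] sub  r7, r7, r2 → r7=0xad
body[1] sub  r3, r3, #26 → r3=0xb9
body[2] mov  r0, r4 → r0=0x16
body[3] xor  r6, r5, r6 → r6=0x27
body[4] mov  r0, #0x49 → r0=0x49
epilogue: pop r3=0xd3, sp=0xee
r6 is caller-saved → body value

REG = 0x27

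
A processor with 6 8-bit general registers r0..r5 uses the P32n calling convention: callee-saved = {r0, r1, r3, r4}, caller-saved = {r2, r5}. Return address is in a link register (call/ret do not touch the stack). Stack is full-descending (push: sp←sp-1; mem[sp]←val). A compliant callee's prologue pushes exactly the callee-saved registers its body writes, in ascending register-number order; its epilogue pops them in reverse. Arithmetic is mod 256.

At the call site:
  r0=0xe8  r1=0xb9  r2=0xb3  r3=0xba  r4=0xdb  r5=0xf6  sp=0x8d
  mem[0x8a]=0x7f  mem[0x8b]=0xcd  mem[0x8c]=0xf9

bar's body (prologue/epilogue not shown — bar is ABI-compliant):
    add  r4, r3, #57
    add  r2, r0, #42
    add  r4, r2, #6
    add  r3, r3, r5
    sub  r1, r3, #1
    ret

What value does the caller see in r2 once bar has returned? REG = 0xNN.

REG = 0x12

prologue: push r1 -> mem[0x8c]=0xb9, sp=0x8c
prologue: push r3 -> mem[0x8b]=0xba, sp=0x8b
prologue: push r4 -> mem[0x8a]=0xdb, sp=0x8a
body[0] add  r4, r3, #57 -> r4=0xf3
body[1] add  r2, r0, #42 -> r2=0x12
body[2] add  r4, r2, #6 -> r4=0x18
body[3] add  r3, r3, r5 -> r3=0xb0
body[4] sub  r1, r3, #1 -> r1=0xaf
epilogue: pop r4=0xdb, sp=0x8b
epilogue: pop r3=0xba, sp=0x8c
epilogue: pop r1=0xb9, sp=0x8d
r2 is caller-saved -> body value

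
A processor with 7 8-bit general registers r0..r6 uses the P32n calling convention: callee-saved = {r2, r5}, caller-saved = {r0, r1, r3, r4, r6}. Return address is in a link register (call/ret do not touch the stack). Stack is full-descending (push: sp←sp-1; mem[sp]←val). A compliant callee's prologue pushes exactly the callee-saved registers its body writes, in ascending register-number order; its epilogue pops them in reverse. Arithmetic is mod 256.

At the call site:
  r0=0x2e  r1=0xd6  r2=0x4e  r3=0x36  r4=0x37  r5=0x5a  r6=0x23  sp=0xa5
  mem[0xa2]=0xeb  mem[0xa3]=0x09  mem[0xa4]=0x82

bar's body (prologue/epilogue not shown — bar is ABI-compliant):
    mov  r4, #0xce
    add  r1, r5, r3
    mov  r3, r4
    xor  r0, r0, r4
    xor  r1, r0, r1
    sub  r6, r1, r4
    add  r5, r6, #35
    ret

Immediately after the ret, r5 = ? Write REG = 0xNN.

REG = 0x5a

prologue: push r5 -> mem[0xa4]=0x5a, sp=0xa4
body[0] mov  r4, #0xce -> r4=0xce
body[1] add  r1, r5, r3 -> r1=0x90
body[2] mov  r3, r4 -> r3=0xce
body[3] xor  r0, r0, r4 -> r0=0xe0
body[4] xor  r1, r0, r1 -> r1=0x70
body[5] sub  r6, r1, r4 -> r6=0xa2
body[6] add  r5, r6, #35 -> r5=0xc5
epilogue: pop r5=0x5a, sp=0xa5
r5 is callee-saved -> restored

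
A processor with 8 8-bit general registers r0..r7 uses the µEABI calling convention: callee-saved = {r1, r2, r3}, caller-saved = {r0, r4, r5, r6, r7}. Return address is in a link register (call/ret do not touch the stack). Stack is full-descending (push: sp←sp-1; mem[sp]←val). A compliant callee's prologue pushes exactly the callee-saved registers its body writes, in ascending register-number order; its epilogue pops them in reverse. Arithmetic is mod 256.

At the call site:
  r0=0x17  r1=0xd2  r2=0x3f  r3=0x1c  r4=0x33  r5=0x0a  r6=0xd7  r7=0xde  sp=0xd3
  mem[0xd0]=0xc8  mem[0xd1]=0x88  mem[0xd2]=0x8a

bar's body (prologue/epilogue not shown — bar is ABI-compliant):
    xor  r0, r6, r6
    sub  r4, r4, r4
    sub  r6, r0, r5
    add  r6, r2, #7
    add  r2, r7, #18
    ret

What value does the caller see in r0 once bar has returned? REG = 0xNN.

REG = 0x00

prologue: push r2 -> mem[0xd2]=0x3f, sp=0xd2
body[0] xor  r0, r6, r6 -> r0=0x00
body[1] sub  r4, r4, r4 -> r4=0x00
body[2] sub  r6, r0, r5 -> r6=0xf6
body[3] add  r6, r2, #7 -> r6=0x46
body[4] add  r2, r7, #18 -> r2=0xf0
epilogue: pop r2=0x3f, sp=0xd3
r0 is caller-saved -> body value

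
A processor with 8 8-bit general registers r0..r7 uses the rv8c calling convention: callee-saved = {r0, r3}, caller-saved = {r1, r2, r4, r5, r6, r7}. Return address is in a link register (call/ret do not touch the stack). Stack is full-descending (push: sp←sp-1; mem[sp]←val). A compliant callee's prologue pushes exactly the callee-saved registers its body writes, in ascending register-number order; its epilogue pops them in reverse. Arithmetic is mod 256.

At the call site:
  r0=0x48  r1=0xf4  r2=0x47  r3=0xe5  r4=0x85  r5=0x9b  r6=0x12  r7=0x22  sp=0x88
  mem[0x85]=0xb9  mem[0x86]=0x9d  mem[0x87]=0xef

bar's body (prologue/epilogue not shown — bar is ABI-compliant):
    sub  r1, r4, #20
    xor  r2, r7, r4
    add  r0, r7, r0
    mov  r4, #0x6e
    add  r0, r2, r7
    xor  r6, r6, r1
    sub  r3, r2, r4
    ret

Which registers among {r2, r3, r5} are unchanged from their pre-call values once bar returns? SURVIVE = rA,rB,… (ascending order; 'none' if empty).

prologue: push r0 → mem[0x87]=0x48, sp=0x87
prologue: push r3 → mem[0x86]=0xe5, sp=0x86
body[0] sub  r1, r4, #20 → r1=0x71
body[1] xor  r2, r7, r4 → r2=0xa7
body[2] add  r0, r7, r0 → r0=0x6a
body[3] mov  r4, #0x6e → r4=0x6e
body[4] add  r0, r2, r7 → r0=0xc9
body[5] xor  r6, r6, r1 → r6=0x63
body[6] sub  r3, r2, r4 → r3=0x39
epilogue: pop r3=0xe5, sp=0x87
epilogue: pop r0=0x48, sp=0x88
r2: caller-saved, written=True
r3: callee-saved, written=True
r5: caller-saved, written=False

SURVIVE = r3,r5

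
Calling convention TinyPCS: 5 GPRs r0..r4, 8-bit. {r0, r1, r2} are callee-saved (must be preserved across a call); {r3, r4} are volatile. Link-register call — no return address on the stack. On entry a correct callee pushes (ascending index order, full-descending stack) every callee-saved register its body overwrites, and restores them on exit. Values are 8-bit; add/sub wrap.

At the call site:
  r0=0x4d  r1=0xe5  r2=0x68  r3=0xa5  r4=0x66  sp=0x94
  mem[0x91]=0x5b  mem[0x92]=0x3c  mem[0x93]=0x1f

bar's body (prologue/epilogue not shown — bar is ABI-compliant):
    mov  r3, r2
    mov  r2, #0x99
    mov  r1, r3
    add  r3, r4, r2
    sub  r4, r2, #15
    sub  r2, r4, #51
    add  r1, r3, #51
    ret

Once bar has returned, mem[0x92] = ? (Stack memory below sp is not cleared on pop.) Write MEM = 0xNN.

prologue: push r1 -> mem[0x93]=0xe5, sp=0x93
prologue: push r2 -> mem[0x92]=0x68, sp=0x92
body[0] mov  r3, r2 -> r3=0x68
body[1] mov  r2, #0x99 -> r2=0x99
body[2] mov  r1, r3 -> r1=0x68
body[3] add  r3, r4, r2 -> r3=0xff
body[4] sub  r4, r2, #15 -> r4=0x8a
body[5] sub  r2, r4, #51 -> r2=0x57
body[6] add  r1, r3, #51 -> r1=0x32
epilogue: pop r2=0x68, sp=0x93
epilogue: pop r1=0xe5, sp=0x94
prologue pushed ['r1', 'r2'] at ['0x93', '0x92']

MEM = 0x68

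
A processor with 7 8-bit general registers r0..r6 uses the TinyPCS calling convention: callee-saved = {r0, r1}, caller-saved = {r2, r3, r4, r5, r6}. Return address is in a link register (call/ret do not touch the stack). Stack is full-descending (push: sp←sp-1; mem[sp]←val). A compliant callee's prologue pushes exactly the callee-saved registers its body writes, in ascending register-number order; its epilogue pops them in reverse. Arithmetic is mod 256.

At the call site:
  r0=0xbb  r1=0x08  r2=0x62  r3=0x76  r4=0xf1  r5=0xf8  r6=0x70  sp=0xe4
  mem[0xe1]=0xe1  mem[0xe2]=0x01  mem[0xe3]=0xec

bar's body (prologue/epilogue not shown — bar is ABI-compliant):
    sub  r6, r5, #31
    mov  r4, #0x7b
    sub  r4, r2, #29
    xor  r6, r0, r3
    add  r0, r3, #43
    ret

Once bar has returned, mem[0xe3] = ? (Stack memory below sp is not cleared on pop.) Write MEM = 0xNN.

prologue: push r0 → mem[0xe3]=0xbb, sp=0xe3
body[0] sub  r6, r5, #31 → r6=0xd9
body[1] mov  r4, #0x7b → r4=0x7b
body[2] sub  r4, r2, #29 → r4=0x45
body[3] xor  r6, r0, r3 → r6=0xcd
body[4] add  r0, r3, #43 → r0=0xa1
epilogue: pop r0=0xbb, sp=0xe4
prologue pushed ['r0'] at ['0xe3']

MEM = 0xbb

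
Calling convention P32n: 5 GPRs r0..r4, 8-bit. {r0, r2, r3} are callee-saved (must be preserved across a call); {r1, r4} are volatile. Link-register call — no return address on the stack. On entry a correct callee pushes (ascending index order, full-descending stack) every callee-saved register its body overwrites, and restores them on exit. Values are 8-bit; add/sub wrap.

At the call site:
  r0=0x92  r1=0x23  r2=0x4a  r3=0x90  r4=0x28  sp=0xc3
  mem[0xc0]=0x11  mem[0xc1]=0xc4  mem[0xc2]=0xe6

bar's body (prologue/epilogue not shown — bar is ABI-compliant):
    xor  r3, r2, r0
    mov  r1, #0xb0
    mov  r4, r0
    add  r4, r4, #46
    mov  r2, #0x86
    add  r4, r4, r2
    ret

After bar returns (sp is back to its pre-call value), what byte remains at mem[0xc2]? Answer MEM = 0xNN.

prologue: push r2 -> mem[0xc2]=0x4a, sp=0xc2
prologue: push r3 -> mem[0xc1]=0x90, sp=0xc1
body[0] xor  r3, r2, r0 -> r3=0xd8
body[1] mov  r1, #0xb0 -> r1=0xb0
body[2] mov  r4, r0 -> r4=0x92
body[3] add  r4, r4, #46 -> r4=0xc0
body[4] mov  r2, #0x86 -> r2=0x86
body[5] add  r4, r4, r2 -> r4=0x46
epilogue: pop r3=0x90, sp=0xc2
epilogue: pop r2=0x4a, sp=0xc3
prologue pushed ['r2', 'r3'] at ['0xc2', '0xc1']

MEM = 0x4a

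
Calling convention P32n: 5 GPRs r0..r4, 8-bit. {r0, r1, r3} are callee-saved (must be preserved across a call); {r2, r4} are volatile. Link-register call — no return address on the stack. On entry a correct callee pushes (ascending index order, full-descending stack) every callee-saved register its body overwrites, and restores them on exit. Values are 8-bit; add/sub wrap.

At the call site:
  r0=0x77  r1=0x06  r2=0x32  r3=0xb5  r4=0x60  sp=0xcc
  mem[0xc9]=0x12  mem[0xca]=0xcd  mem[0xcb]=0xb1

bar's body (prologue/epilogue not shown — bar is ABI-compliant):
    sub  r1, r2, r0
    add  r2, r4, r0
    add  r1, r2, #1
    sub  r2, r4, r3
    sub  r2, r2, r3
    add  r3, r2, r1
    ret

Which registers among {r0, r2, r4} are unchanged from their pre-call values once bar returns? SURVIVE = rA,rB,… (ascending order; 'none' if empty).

SURVIVE = r0,r4

prologue: push r1 → mem[0xcb]=0x06, sp=0xcb
prologue: push r3 → mem[0xca]=0xb5, sp=0xca
body[0] sub  r1, r2, r0 → r1=0xbb
body[1] add  r2, r4, r0 → r2=0xd7
body[2] add  r1, r2, #1 → r1=0xd8
body[3] sub  r2, r4, r3 → r2=0xab
body[4] sub  r2, r2, r3 → r2=0xf6
body[5] add  r3, r2, r1 → r3=0xce
epilogue: pop r3=0xb5, sp=0xcb
epilogue: pop r1=0x06, sp=0xcc
r0: callee-saved, written=False
r2: caller-saved, written=True
r4: caller-saved, written=False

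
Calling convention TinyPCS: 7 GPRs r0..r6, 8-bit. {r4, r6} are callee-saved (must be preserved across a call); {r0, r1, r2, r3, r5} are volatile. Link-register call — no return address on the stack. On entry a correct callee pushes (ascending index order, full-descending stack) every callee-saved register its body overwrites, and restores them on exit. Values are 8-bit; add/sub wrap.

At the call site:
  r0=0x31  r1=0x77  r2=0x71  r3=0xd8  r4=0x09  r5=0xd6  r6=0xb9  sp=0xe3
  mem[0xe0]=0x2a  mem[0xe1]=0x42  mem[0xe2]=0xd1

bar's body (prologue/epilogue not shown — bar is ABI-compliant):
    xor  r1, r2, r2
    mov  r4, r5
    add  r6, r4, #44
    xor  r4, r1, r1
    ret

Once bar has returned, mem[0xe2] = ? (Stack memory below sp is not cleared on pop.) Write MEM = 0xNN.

MEM = 0x09

prologue: push r4 -> mem[0xe2]=0x09, sp=0xe2
prologue: push r6 -> mem[0xe1]=0xb9, sp=0xe1
body[0] xor  r1, r2, r2 -> r1=0x00
body[1] mov  r4, r5 -> r4=0xd6
body[2] add  r6, r4, #44 -> r6=0x02
body[3] xor  r4, r1, r1 -> r4=0x00
epilogue: pop r6=0xb9, sp=0xe2
epilogue: pop r4=0x09, sp=0xe3
prologue pushed ['r4', 'r6'] at ['0xe2', '0xe1']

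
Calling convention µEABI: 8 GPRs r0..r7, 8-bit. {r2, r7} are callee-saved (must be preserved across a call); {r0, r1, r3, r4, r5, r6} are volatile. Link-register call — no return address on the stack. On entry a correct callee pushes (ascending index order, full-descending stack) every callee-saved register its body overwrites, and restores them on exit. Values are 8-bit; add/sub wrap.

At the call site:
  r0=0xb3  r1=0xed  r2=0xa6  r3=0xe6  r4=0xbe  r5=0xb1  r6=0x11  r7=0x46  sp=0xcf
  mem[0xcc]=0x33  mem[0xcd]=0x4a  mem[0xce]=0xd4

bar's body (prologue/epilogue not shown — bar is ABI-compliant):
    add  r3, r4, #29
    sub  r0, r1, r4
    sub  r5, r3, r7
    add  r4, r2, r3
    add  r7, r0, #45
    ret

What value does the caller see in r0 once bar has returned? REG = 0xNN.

REG = 0x2f

prologue: push r7 → mem[0xce]=0x46, sp=0xce
body[0] add  r3, r4, #29 → r3=0xdb
body[1] sub  r0, r1, r4 → r0=0x2f
body[2] sub  r5, r3, r7 → r5=0x95
body[3] add  r4, r2, r3 → r4=0x81
body[4] add  r7, r0, #45 → r7=0x5c
epilogue: pop r7=0x46, sp=0xcf
r0 is caller-saved → body value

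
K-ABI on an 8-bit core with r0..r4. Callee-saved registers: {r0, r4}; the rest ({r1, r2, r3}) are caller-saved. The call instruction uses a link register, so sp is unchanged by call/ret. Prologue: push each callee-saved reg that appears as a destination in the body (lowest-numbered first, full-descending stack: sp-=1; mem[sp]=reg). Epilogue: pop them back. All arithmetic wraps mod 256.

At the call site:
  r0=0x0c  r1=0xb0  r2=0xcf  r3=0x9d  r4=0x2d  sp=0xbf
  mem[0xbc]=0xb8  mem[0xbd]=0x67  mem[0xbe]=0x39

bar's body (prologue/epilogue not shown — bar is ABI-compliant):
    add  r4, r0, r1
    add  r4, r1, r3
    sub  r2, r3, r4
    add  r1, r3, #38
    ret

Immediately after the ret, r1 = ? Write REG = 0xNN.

prologue: push r4 -> mem[0xbe]=0x2d, sp=0xbe
body[0] add  r4, r0, r1 -> r4=0xbc
body[1] add  r4, r1, r3 -> r4=0x4d
body[2] sub  r2, r3, r4 -> r2=0x50
body[3] add  r1, r3, #38 -> r1=0xc3
epilogue: pop r4=0x2d, sp=0xbf
r1 is caller-saved -> body value

REG = 0xc3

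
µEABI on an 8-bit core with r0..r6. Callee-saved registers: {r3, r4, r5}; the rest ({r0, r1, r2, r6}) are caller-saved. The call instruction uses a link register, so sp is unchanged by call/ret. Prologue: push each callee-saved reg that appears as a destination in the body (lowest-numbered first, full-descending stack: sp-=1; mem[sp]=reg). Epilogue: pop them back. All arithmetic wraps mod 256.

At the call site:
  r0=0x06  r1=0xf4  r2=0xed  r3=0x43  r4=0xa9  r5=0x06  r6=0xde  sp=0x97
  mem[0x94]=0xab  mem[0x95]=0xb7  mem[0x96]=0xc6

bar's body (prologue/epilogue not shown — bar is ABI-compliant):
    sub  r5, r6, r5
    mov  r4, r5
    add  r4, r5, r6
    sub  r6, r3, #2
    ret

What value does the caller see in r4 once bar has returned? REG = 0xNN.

prologue: push r4 -> mem[0x96]=0xa9, sp=0x96
prologue: push r5 -> mem[0x95]=0x06, sp=0x95
body[0] sub  r5, r6, r5 -> r5=0xd8
body[1] mov  r4, r5 -> r4=0xd8
body[2] add  r4, r5, r6 -> r4=0xb6
body[3] sub  r6, r3, #2 -> r6=0x41
epilogue: pop r5=0x06, sp=0x96
epilogue: pop r4=0xa9, sp=0x97
r4 is callee-saved -> restored

REG = 0xa9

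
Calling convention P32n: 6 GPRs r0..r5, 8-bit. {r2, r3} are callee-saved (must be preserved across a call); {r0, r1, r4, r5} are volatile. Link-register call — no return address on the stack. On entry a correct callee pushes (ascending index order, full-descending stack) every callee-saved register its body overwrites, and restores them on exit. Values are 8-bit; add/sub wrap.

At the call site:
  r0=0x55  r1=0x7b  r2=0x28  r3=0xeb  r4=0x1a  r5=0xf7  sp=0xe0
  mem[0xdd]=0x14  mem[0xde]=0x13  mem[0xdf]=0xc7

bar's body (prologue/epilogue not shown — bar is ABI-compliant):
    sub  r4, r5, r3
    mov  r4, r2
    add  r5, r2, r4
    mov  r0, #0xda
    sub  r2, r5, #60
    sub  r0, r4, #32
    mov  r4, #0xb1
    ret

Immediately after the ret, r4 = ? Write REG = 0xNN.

prologue: push r2 → mem[0xdf]=0x28, sp=0xdf
body[0] sub  r4, r5, r3 → r4=0x0c
body[1] mov  r4, r2 → r4=0x28
body[2] add  r5, r2, r4 → r5=0x50
body[3] mov  r0, #0xda → r0=0xda
body[4] sub  r2, r5, #60 → r2=0x14
body[5] sub  r0, r4, #32 → r0=0x08
body[6] mov  r4, #0xb1 → r4=0xb1
epilogue: pop r2=0x28, sp=0xe0
r4 is caller-saved → body value

REG = 0xb1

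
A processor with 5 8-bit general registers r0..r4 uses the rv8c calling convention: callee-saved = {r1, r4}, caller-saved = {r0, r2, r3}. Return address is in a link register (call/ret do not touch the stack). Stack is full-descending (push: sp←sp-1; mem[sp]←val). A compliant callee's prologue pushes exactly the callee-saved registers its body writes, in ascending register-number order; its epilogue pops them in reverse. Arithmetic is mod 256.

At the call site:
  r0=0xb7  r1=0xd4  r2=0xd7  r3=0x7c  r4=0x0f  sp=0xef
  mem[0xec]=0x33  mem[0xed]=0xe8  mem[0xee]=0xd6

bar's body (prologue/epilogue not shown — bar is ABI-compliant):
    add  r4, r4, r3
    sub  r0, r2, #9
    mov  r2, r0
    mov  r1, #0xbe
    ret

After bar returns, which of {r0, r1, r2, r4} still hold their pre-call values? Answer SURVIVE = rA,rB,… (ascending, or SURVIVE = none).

prologue: push r1 → mem[0xee]=0xd4, sp=0xee
prologue: push r4 → mem[0xed]=0x0f, sp=0xed
body[0] add  r4, r4, r3 → r4=0x8b
body[1] sub  r0, r2, #9 → r0=0xce
body[2] mov  r2, r0 → r2=0xce
body[3] mov  r1, #0xbe → r1=0xbe
epilogue: pop r4=0x0f, sp=0xee
epilogue: pop r1=0xd4, sp=0xef
r0: caller-saved, written=True
r1: callee-saved, written=True
r2: caller-saved, written=True
r4: callee-saved, written=True

SURVIVE = r1,r4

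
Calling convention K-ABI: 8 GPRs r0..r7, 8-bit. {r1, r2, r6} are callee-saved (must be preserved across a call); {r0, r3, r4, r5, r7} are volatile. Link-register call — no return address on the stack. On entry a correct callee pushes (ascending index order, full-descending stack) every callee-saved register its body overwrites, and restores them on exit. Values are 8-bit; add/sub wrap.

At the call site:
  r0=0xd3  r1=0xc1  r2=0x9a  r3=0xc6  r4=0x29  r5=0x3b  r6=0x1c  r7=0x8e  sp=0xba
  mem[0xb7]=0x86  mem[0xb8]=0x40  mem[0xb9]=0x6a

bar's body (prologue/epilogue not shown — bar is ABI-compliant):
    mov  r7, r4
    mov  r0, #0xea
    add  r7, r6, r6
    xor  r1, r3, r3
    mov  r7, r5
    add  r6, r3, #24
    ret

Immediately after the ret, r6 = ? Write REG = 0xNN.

prologue: push r1 → mem[0xb9]=0xc1, sp=0xb9
prologue: push r6 → mem[0xb8]=0x1c, sp=0xb8
body[0] mov  r7, r4 → r7=0x29
body[1] mov  r0, #0xea → r0=0xea
body[2] add  r7, r6, r6 → r7=0x38
body[3] xor  r1, r3, r3 → r1=0x00
body[4] mov  r7, r5 → r7=0x3b
body[5] add  r6, r3, #24 → r6=0xde
epilogue: pop r6=0x1c, sp=0xb9
epilogue: pop r1=0xc1, sp=0xba
r6 is callee-saved → restored

REG = 0x1c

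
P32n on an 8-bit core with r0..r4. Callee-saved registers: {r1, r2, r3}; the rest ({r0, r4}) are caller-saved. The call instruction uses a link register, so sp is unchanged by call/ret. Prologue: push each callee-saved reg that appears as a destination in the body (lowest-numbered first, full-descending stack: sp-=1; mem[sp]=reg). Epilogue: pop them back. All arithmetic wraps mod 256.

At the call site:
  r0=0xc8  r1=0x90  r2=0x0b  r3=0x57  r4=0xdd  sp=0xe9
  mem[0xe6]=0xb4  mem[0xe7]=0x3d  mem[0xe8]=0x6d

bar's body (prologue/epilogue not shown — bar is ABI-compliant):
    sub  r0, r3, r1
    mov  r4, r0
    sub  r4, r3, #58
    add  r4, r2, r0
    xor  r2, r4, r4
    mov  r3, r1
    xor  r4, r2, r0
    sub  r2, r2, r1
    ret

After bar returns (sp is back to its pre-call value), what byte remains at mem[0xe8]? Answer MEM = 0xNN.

prologue: push r2 → mem[0xe8]=0x0b, sp=0xe8
prologue: push r3 → mem[0xe7]=0x57, sp=0xe7
body[0] sub  r0, r3, r1 → r0=0xc7
body[1] mov  r4, r0 → r4=0xc7
body[2] sub  r4, r3, #58 → r4=0x1d
body[3] add  r4, r2, r0 → r4=0xd2
body[4] xor  r2, r4, r4 → r2=0x00
body[5] mov  r3, r1 → r3=0x90
body[6] xor  r4, r2, r0 → r4=0xc7
body[7] sub  r2, r2, r1 → r2=0x70
epilogue: pop r3=0x57, sp=0xe8
epilogue: pop r2=0x0b, sp=0xe9
prologue pushed ['r2', 'r3'] at ['0xe8', '0xe7']

MEM = 0x0b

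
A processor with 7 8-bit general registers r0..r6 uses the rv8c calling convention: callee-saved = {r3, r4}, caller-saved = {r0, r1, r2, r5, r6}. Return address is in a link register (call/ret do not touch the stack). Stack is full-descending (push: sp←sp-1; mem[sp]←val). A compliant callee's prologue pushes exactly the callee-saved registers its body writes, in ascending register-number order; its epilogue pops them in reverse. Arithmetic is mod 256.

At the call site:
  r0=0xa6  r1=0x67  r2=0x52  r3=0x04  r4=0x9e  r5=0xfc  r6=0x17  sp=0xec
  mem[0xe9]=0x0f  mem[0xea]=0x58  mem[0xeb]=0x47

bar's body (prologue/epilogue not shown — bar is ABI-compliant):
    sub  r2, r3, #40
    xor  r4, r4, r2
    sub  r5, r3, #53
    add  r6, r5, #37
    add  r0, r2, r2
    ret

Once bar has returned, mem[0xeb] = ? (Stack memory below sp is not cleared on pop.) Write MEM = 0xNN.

prologue: push r4 → mem[0xeb]=0x9e, sp=0xeb
body[0] sub  r2, r3, #40 → r2=0xdc
body[1] xor  r4, r4, r2 → r4=0x42
body[2] sub  r5, r3, #53 → r5=0xcf
body[3] add  r6, r5, #37 → r6=0xf4
body[4] add  r0, r2, r2 → r0=0xb8
epilogue: pop r4=0x9e, sp=0xec
prologue pushed ['r4'] at ['0xeb']

MEM = 0x9e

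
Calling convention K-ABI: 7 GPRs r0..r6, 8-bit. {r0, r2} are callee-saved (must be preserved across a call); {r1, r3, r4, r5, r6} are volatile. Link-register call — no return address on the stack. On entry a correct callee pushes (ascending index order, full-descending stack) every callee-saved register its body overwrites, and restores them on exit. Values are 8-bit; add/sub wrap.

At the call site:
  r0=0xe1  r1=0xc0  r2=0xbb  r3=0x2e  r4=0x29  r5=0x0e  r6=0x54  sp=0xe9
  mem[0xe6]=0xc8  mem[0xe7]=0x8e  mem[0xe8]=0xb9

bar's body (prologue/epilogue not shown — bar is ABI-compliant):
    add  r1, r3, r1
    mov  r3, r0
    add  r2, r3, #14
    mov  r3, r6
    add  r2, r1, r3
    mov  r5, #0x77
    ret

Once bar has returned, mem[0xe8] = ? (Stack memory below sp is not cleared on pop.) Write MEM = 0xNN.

prologue: push r2 -> mem[0xe8]=0xbb, sp=0xe8
body[0] add  r1, r3, r1 -> r1=0xee
body[1] mov  r3, r0 -> r3=0xe1
body[2] add  r2, r3, #14 -> r2=0xef
body[3] mov  r3, r6 -> r3=0x54
body[4] add  r2, r1, r3 -> r2=0x42
body[5] mov  r5, #0x77 -> r5=0x77
epilogue: pop r2=0xbb, sp=0xe9
prologue pushed ['r2'] at ['0xe8']

MEM = 0xbb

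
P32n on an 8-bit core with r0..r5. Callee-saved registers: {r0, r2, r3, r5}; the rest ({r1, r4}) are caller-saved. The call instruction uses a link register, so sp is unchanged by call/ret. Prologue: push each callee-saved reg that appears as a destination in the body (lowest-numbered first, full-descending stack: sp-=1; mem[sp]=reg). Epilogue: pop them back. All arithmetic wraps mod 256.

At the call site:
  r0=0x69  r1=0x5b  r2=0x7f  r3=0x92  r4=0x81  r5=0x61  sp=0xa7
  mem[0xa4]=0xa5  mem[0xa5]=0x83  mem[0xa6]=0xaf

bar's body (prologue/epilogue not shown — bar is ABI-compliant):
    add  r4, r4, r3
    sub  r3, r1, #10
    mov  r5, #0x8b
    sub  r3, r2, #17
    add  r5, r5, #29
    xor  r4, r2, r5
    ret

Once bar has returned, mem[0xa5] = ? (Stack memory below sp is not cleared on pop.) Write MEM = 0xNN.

MEM = 0x61

prologue: push r3 → mem[0xa6]=0x92, sp=0xa6
prologue: push r5 → mem[0xa5]=0x61, sp=0xa5
body[0] add  r4, r4, r3 → r4=0x13
body[1] sub  r3, r1, #10 → r3=0x51
body[2] mov  r5, #0x8b → r5=0x8b
body[3] sub  r3, r2, #17 → r3=0x6e
body[4] add  r5, r5, #29 → r5=0xa8
body[5] xor  r4, r2, r5 → r4=0xd7
epilogue: pop r5=0x61, sp=0xa6
epilogue: pop r3=0x92, sp=0xa7
prologue pushed ['r3', 'r5'] at ['0xa6', '0xa5']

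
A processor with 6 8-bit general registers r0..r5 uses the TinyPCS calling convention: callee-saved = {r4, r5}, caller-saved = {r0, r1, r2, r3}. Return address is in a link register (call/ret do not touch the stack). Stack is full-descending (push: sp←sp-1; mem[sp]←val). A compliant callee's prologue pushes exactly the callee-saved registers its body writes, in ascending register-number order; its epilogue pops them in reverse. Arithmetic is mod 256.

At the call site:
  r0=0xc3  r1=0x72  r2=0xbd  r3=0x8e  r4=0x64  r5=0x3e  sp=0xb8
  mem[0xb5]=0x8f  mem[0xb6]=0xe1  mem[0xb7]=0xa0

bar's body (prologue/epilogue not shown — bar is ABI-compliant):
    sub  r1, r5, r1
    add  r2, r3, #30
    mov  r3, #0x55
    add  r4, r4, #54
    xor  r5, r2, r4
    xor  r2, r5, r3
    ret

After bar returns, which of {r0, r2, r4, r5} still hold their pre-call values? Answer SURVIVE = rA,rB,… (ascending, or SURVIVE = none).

prologue: push r4 → mem[0xb7]=0x64, sp=0xb7
prologue: push r5 → mem[0xb6]=0x3e, sp=0xb6
body[0] sub  r1, r5, r1 → r1=0xcc
body[1] add  r2, r3, #30 → r2=0xac
body[2] mov  r3, #0x55 → r3=0x55
body[3] add  r4, r4, #54 → r4=0x9a
body[4] xor  r5, r2, r4 → r5=0x36
body[5] xor  r2, r5, r3 → r2=0x63
epilogue: pop r5=0x3e, sp=0xb7
epilogue: pop r4=0x64, sp=0xb8
r0: caller-saved, written=False
r2: caller-saved, written=True
r4: callee-saved, written=True
r5: callee-saved, written=True

SURVIVE = r0,r4,r5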